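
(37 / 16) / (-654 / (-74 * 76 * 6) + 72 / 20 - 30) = -130055/1483646 = -0.09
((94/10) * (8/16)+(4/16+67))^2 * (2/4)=2070721/800 = 2588.40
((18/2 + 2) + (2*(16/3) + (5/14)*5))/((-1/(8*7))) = -3940/3 = -1313.33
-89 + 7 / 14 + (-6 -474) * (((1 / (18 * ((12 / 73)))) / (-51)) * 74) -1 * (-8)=142181/918 = 154.88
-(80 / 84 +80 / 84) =-40/21 = -1.90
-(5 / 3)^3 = -125/27 = -4.63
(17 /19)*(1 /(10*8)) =17/1520 = 0.01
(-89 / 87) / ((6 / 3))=-89/174 = -0.51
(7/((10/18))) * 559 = 35217/5 = 7043.40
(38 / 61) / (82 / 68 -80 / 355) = 91732/144387 = 0.64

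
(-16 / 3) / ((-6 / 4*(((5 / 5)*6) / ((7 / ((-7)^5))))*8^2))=-1/259308 = 0.00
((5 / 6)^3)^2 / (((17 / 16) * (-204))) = -15625/10112688 = 0.00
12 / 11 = 1.09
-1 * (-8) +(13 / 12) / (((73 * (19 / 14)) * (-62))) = 8.00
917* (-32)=-29344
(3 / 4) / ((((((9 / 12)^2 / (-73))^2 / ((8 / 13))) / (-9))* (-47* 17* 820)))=682112/6388005 = 0.11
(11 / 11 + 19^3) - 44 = 6816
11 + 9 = 20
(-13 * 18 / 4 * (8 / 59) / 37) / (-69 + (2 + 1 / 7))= 7/2183 = 0.00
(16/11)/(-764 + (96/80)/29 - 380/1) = -1160/912307 = 0.00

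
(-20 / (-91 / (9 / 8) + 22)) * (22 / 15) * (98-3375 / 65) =79068/3445 = 22.95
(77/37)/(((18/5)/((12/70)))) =11/111 = 0.10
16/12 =4/3 = 1.33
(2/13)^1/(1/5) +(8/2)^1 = 62/13 = 4.77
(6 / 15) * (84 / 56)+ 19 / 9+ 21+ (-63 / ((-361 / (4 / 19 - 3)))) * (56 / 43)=306283499/13272165 = 23.08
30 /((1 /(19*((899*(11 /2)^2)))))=31002015/2 = 15501007.50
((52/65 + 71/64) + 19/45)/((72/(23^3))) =16340281/41472 = 394.01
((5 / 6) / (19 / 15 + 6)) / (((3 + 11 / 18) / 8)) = 0.25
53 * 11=583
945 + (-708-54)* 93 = -69921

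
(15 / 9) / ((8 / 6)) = 5/4 = 1.25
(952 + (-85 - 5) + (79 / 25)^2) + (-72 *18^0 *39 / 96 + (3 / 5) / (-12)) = 1053357/1250 = 842.69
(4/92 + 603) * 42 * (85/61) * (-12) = -423514.47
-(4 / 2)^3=-8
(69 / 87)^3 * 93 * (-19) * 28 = -24682.21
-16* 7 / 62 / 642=-28/9951 = 0.00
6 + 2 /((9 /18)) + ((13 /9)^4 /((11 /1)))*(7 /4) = 3086767/288684 = 10.69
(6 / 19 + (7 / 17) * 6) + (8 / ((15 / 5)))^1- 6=-0.55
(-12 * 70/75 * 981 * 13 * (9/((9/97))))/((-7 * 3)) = 3298776/5 = 659755.20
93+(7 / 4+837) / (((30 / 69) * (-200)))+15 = 157367/1600 = 98.35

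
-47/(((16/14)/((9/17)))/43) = -936.20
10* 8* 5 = 400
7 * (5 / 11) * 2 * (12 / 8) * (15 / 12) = 525/44 = 11.93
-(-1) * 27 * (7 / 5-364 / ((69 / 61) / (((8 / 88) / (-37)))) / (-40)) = 3488499/93610 = 37.27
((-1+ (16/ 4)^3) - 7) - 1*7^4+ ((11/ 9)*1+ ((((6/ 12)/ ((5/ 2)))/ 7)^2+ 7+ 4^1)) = -25718866/11025 = -2332.78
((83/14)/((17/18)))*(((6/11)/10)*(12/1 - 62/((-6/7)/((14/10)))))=1269153/32725 = 38.78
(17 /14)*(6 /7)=1.04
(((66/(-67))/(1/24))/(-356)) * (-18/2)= -3564/5963 = -0.60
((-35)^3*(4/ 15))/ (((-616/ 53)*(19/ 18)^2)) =3505950/3971 = 882.89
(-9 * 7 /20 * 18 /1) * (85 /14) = -1377/4 = -344.25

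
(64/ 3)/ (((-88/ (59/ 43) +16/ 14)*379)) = -826/924381 = 0.00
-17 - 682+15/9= -2092/3 = -697.33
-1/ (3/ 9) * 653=-1959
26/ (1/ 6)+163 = 319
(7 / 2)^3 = 343/8 = 42.88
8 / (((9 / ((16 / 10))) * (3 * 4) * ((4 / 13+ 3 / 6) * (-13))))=-32/2835 = -0.01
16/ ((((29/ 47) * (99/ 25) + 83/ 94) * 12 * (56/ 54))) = 21150/54719 = 0.39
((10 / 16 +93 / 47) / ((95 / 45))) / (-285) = -2937/678680 = 0.00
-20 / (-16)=5/4 = 1.25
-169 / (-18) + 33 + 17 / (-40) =15107/360 = 41.96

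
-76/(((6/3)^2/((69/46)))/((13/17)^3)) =-125229/9826 = -12.74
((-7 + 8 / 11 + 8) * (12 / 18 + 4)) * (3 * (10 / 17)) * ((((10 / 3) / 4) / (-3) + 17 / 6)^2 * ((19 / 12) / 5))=1336783/45441 = 29.42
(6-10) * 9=-36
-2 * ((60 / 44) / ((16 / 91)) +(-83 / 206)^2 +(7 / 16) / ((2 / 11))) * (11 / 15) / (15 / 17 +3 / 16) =-131085725/9261657 = -14.15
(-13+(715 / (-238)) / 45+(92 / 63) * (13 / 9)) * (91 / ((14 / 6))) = -2746081/6426 = -427.34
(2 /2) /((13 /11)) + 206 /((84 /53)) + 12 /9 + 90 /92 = 835948/6279 = 133.13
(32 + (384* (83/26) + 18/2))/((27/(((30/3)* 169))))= 2140970/27 = 79295.19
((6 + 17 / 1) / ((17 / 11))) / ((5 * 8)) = 0.37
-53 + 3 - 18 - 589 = -657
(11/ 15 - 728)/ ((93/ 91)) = -992719/1395 = -711.63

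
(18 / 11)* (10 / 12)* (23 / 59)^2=7935/38291 = 0.21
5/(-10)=-1/2 = -0.50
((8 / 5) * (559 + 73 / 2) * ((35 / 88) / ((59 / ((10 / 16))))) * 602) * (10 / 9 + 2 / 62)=121289455/43896 = 2763.11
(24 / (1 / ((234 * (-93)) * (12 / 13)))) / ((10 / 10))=-482112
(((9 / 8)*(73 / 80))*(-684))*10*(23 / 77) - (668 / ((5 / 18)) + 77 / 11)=-4509.19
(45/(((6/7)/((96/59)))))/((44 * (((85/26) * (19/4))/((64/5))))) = 1677312/1048135 = 1.60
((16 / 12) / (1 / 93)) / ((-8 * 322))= -31/644 = -0.05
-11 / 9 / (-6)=11/54 = 0.20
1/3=0.33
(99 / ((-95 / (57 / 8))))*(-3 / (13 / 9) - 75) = 148797/260 = 572.30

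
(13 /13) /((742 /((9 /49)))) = 9/36358 = 0.00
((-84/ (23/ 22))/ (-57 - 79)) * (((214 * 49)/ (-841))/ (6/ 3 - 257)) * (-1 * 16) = -12918752/27950635 = -0.46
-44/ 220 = -1/5 = -0.20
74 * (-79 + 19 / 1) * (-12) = 53280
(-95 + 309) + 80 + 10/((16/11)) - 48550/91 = -169363/728 = -232.64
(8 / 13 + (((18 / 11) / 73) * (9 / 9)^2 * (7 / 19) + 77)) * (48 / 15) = 246335216/991705 = 248.40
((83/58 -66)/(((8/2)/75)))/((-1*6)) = 93625/464 = 201.78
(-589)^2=346921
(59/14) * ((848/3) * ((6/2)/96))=3127/84 = 37.23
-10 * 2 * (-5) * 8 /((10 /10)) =800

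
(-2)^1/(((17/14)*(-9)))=28/153 = 0.18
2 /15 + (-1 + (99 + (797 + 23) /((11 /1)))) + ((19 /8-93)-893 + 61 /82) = -43848149/54120 = -810.20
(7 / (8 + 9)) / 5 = 7/85 = 0.08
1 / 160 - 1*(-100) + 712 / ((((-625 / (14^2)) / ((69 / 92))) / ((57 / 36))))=-165.14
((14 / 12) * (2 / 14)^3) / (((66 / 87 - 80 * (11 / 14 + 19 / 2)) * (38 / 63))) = -87/12683336 = 0.00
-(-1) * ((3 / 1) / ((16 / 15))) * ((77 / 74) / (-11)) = -315/1184 = -0.27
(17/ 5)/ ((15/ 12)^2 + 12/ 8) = 272/245 = 1.11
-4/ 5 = -0.80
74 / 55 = 1.35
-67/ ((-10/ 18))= 603/5 = 120.60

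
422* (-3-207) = -88620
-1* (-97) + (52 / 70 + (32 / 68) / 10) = 11637/119 = 97.79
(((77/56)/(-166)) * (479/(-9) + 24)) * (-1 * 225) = -72325/1328 = -54.46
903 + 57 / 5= 4572/5 = 914.40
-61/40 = -1.52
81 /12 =27/4 = 6.75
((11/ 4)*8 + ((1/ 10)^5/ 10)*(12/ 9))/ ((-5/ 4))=-17.60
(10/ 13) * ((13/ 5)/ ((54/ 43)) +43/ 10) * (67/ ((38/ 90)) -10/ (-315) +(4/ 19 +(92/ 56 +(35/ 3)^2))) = 67868620/46683 = 1453.82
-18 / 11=-1.64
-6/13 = -0.46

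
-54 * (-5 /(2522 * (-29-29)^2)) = 135/4242004 = 0.00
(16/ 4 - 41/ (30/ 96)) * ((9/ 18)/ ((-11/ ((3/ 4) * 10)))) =477/11 = 43.36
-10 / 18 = -5/9 = -0.56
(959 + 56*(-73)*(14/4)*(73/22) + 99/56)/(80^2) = -28653719/3942400 = -7.27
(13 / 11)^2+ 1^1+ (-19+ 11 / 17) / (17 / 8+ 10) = 176194/199529 = 0.88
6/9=2/3 = 0.67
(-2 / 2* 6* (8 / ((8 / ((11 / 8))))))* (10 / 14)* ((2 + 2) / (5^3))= -0.19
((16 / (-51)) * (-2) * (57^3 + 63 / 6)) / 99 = 1975504/1683 = 1173.80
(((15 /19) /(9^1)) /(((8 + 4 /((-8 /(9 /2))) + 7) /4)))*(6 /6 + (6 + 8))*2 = 800/969 = 0.83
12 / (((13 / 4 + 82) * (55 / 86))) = 4128/18755 = 0.22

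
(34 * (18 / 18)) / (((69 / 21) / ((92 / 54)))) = 476/27 = 17.63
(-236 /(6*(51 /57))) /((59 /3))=-38/17 = -2.24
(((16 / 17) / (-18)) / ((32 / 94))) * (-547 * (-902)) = -11594759/153 = -75782.74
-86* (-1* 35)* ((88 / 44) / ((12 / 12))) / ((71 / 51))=307020/71 = 4324.23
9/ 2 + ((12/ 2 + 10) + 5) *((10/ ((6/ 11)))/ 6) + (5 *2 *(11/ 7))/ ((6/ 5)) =1717/21 = 81.76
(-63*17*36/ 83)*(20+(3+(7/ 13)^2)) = -151756416/14027 = -10818.88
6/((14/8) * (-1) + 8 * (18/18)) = 24/25 = 0.96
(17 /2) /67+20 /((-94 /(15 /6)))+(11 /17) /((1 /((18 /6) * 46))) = 9516997/107066 = 88.89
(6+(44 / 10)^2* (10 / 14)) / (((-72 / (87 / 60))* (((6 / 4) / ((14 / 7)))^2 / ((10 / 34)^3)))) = -50315/2785671 = -0.02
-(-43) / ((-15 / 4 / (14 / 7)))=-22.93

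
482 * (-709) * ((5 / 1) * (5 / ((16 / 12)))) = -12815175/2 = -6407587.50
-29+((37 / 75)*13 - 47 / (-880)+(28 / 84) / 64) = -1189481/52800 = -22.53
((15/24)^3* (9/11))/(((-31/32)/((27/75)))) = -405/5456 = -0.07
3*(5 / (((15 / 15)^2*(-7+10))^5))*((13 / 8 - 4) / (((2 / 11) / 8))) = -1045/162 = -6.45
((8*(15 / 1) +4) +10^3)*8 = 8992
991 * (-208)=-206128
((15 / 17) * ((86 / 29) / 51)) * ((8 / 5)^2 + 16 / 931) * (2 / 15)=10317248/585203325 = 0.02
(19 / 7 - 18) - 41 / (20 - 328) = -4667/308 = -15.15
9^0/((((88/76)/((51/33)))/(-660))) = -9690/11 = -880.91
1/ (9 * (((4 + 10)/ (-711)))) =-79/14 = -5.64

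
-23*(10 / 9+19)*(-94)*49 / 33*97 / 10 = 929976733/1485 = 626246.96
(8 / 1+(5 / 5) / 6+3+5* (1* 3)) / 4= 157/24 = 6.54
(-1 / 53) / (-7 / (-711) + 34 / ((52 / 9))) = -18486/5775145 = 0.00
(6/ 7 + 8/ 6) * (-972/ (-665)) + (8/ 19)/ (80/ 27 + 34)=7463556/2322845 = 3.21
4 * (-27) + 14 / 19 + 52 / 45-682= -673832/855 = -788.11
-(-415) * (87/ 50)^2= 628227/500 = 1256.45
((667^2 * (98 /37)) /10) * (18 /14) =28028007/185 = 151502.74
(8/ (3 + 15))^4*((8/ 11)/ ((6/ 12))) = 4096/72171 = 0.06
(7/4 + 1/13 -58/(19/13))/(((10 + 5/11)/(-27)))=11108691/113620 = 97.77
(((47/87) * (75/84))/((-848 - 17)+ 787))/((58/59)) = -69325/11020464 = -0.01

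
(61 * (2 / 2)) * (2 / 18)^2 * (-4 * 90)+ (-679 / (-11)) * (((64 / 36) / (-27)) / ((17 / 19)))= -12525976/45441 = -275.65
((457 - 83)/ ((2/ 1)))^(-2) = 1/34969 = 0.00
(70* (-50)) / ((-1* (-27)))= -3500/27 = -129.63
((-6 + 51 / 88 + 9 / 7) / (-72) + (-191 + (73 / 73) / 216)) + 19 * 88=197064193/133056 = 1481.06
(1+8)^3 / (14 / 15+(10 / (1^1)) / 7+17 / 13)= 995085/5009 = 198.66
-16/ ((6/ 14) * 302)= -56/453 = -0.12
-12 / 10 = -6/5 = -1.20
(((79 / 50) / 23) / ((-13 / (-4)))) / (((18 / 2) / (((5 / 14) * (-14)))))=-158/13455 = -0.01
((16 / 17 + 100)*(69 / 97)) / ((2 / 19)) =1124838/1649 = 682.13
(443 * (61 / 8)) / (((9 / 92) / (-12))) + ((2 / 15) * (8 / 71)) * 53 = -147094914/355 = -414351.87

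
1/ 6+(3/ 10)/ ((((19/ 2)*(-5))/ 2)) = 439/2850 = 0.15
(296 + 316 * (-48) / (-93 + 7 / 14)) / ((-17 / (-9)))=765864/3145 = 243.52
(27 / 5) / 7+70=70.77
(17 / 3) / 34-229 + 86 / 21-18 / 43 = -406633/1806 = -225.16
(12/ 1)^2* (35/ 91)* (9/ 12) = 540/13 = 41.54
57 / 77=0.74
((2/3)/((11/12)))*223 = 1784/11 = 162.18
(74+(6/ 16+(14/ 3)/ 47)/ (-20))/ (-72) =-333781/324864 = -1.03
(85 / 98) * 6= 255/49 = 5.20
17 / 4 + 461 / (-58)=-429/116 = -3.70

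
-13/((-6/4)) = 26/3 = 8.67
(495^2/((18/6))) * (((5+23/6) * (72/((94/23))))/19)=597370950/893 = 668948.43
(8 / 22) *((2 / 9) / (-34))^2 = 4/257499 = 0.00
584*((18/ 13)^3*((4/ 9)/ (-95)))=-1513728/208715 = -7.25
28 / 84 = 1/3 = 0.33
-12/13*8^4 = -3780.92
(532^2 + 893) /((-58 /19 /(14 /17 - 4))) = 8567613/29 = 295434.93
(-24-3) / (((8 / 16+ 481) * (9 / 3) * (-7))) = 2/749 = 0.00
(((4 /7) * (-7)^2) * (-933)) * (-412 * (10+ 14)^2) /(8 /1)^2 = 96867792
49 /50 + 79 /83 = 8017/4150 = 1.93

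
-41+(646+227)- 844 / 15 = 11636/15 = 775.73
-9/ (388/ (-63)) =567/388 = 1.46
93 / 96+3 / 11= 437/352 = 1.24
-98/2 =-49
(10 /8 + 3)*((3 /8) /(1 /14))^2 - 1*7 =7049/64 = 110.14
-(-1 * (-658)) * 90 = -59220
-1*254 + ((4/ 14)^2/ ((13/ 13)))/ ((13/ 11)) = -161754/637 = -253.93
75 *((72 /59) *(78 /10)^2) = 5568.41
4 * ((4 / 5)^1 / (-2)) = -1.60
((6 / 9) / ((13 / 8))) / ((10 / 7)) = 56/195 = 0.29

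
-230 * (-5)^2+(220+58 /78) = -215641/39 = -5529.26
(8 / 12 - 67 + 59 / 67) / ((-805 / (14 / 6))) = 572/3015 = 0.19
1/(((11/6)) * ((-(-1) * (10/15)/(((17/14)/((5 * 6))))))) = 51/1540 = 0.03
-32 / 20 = -8/5 = -1.60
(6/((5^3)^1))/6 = 1/125 = 0.01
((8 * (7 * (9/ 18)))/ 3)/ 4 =7/3 = 2.33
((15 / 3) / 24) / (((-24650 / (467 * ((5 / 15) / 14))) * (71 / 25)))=-2335/70566048 = 0.00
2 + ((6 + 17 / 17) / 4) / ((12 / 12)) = 3.75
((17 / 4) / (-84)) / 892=-17/299712 = 0.00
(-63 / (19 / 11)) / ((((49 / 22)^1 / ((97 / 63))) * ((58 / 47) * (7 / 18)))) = -9929502/188993 = -52.54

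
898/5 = 179.60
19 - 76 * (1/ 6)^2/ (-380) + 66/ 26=50413/2340 = 21.54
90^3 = 729000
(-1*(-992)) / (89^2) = 992/7921 = 0.13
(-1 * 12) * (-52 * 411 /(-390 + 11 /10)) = -2564640/3889 = -659.46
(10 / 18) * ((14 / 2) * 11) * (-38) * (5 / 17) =-478.10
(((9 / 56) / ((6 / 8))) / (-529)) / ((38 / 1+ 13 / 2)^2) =-6/29331463 = 0.00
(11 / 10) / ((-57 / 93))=-341/190 = -1.79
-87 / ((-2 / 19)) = 1653/2 = 826.50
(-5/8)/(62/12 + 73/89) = -1335/12788 = -0.10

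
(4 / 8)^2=1/4 = 0.25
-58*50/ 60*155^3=-539961875/3 = -179987291.67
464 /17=27.29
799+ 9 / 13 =10396/13 = 799.69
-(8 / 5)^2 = -64/25 = -2.56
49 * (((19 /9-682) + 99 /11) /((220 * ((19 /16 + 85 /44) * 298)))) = -0.16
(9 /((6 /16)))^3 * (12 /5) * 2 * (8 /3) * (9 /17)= 7962624/85 = 93677.93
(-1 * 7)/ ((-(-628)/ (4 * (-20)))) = 140/157 = 0.89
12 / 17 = 0.71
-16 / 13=-1.23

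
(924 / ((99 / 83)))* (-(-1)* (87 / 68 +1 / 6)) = 1120.23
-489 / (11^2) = -489/121 = -4.04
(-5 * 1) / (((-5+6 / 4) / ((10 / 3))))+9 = 13.76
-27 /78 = -9/26 = -0.35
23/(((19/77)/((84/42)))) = 3542/19 = 186.42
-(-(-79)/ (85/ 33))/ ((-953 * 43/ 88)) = 229416/3483215 = 0.07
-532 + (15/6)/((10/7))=-2121/4 = -530.25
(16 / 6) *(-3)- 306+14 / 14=-313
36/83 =0.43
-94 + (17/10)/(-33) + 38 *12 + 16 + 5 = 382.95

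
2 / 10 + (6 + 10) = 81/5 = 16.20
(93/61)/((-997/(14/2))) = -651/60817 = -0.01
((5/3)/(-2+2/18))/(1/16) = -240/17 = -14.12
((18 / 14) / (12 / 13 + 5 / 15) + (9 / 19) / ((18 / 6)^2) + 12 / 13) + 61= 5337341/84721 = 63.00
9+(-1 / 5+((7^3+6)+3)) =1804/5 = 360.80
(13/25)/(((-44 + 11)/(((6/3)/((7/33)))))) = -26/175 = -0.15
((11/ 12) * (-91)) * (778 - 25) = -251251/4 = -62812.75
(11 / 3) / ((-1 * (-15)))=11/45 = 0.24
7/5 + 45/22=379/110 = 3.45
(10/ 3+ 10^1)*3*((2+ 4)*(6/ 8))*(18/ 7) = 3240/7 = 462.86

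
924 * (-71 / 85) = -65604/85 = -771.81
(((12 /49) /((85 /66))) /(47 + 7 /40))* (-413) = -124608/74851 = -1.66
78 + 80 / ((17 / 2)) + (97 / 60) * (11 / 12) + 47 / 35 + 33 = 10558909/85680 = 123.24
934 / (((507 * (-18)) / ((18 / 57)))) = -934/28899 = -0.03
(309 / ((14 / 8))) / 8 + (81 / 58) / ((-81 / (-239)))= 5317/203 = 26.19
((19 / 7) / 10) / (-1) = -19/70 = -0.27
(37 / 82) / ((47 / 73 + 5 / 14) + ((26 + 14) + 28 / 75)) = 1418025/130024981 = 0.01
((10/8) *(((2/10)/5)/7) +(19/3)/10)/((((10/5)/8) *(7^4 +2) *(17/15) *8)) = 269/2287656 = 0.00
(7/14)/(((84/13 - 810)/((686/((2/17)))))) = -75803/20892 = -3.63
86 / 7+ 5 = 121/7 = 17.29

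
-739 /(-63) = 739/63 = 11.73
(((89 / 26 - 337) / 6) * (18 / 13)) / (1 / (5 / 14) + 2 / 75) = -1951425/71656 = -27.23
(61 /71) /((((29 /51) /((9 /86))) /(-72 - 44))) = -55998/3053 = -18.34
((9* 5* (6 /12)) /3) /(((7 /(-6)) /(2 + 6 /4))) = -45/2 = -22.50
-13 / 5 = -2.60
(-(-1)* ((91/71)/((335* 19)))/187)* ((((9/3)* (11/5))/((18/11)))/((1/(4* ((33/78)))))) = 847/115238325 = 0.00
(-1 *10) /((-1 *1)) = 10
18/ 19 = 0.95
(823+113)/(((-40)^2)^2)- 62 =-19839883/320000 = -62.00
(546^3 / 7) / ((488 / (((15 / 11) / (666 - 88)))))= 43599465/387838 = 112.42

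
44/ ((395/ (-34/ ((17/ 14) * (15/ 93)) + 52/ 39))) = -113696/5925 = -19.19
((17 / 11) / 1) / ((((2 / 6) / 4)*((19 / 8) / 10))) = 16320/209 = 78.09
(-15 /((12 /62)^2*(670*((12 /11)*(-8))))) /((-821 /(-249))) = 877393/42245376 = 0.02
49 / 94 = 0.52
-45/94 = -0.48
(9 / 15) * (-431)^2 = 557283/5 = 111456.60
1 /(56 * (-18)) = -1/1008 = 0.00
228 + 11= 239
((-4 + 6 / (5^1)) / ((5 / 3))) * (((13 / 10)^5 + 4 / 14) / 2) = -8397153/2500000 = -3.36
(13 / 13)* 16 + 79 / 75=1279/75 = 17.05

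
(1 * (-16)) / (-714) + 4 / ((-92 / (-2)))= 0.11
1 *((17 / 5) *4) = 68/5 = 13.60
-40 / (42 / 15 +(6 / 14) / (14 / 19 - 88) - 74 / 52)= -3771950/129379 = -29.15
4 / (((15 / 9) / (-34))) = -408/5 = -81.60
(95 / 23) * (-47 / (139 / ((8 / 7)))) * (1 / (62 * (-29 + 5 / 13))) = 58045/64518657 = 0.00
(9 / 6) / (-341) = -3/682 = 0.00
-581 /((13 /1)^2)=-581/169 = -3.44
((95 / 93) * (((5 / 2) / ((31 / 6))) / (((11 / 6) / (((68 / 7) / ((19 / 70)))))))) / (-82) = -51000/433411 = -0.12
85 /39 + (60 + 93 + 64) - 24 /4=8314/39 = 213.18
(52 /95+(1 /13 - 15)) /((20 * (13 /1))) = -8877/160550 = -0.06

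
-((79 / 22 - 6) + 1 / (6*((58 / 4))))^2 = -21058921/3663396 = -5.75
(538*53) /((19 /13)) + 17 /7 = 2595097/133 = 19512.01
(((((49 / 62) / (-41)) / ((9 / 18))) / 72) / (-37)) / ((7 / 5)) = 35/3385944 = 0.00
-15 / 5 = -3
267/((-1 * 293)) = -267/293 = -0.91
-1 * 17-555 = -572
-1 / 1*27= -27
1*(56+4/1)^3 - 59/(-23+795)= 166751941/772 = 215999.92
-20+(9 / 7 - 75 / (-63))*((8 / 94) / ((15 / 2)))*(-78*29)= -83.56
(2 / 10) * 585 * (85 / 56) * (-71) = -706095/56 = -12608.84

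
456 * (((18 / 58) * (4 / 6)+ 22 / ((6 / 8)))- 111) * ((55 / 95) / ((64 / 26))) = -1013441/116 = -8736.56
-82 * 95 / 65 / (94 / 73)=-56867/611 = -93.07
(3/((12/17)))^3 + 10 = 5553/64 = 86.77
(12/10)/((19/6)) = 36/95 = 0.38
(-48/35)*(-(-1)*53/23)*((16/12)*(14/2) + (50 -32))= -69536/805 = -86.38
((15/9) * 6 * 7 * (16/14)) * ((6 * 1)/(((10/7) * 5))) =336/5 = 67.20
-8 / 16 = -1/2 = -0.50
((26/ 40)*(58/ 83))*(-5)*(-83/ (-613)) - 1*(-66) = 80539/1226 = 65.69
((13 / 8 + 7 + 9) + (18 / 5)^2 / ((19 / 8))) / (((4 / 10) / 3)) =263133/1520 = 173.11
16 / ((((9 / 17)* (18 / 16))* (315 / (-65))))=-28288/5103 = -5.54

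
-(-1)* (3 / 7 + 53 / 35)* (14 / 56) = 17/35 = 0.49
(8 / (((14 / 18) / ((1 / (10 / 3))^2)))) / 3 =54/175 = 0.31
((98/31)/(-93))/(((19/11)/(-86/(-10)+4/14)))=-47894/273885 = -0.17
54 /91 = 0.59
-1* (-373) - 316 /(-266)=374.19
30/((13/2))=60/13 = 4.62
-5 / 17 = -0.29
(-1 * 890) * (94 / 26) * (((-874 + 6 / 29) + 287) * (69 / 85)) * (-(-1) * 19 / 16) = 422261301/232 = 1820091.81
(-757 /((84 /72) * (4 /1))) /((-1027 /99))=15.64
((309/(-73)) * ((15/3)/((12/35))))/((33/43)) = -775075/9636 = -80.44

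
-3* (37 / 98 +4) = -1287/98 = -13.13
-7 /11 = -0.64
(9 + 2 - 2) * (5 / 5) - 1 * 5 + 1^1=5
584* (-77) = -44968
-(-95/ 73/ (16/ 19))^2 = -3258025/1364224 = -2.39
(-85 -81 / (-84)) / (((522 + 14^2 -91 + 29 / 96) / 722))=-40772784/421547 = -96.72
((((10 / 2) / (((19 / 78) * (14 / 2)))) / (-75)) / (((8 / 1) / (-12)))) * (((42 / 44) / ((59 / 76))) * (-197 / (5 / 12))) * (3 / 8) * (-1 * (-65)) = -2696733/3245 = -831.04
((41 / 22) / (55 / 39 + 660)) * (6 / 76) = 4797/21564620 = 0.00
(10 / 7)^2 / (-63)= -100/3087 = -0.03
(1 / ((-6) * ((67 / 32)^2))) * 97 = -49664/13467 = -3.69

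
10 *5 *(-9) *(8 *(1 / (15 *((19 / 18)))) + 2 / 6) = -7170/19 = -377.37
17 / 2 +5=27/2 = 13.50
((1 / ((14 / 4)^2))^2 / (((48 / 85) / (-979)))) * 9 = -249645/2401 = -103.98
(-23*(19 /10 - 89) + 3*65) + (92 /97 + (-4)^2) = 2148791/970 = 2215.25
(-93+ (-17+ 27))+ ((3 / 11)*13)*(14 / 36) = -5387/66 = -81.62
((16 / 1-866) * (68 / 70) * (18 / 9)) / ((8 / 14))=-2890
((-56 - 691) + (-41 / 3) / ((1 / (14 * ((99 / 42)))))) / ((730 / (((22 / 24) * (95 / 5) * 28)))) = -876337/1095 = -800.31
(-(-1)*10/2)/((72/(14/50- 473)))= -5909/180 = -32.83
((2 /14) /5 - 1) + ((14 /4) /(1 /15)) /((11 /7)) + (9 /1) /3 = 27287/770 = 35.44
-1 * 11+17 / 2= -5/2 = -2.50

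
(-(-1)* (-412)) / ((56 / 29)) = -2987/14 = -213.36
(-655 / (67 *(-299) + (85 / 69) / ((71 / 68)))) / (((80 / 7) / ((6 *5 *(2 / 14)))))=9626535/785087096 = 0.01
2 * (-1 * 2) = -4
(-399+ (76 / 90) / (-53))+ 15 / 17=-398.13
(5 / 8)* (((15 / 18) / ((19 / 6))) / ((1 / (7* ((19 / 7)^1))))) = 25/8 = 3.12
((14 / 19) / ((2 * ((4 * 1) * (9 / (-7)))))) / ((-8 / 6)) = 49/912 = 0.05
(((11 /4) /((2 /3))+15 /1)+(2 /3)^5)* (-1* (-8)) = 37435/243 = 154.05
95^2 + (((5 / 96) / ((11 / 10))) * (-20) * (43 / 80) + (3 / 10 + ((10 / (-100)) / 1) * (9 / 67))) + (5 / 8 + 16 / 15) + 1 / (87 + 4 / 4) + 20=426704397/47168 = 9046.48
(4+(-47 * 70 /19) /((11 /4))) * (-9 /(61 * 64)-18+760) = -469732341/10736 = -43753.01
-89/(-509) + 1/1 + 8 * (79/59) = 356970/30031 = 11.89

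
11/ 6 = 1.83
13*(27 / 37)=351/37 = 9.49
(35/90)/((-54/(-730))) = 2555/486 = 5.26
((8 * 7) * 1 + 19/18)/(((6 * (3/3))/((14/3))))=7189/162 = 44.38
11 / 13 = 0.85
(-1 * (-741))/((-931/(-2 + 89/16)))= -2223/784 = -2.84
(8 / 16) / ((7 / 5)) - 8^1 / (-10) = 81/70 = 1.16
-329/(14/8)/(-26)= 94/13 = 7.23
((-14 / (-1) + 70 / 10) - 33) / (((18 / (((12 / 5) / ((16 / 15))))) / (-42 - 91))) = 399/2 = 199.50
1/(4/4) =1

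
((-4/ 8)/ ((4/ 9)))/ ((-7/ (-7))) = -1.12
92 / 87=1.06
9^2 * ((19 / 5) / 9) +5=196/5 = 39.20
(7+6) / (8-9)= -13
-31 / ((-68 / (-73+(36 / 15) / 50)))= -282689/8500 = -33.26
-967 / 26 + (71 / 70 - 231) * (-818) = 171162921/910 = 188091.12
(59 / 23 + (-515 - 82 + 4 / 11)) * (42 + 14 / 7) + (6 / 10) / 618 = -619235977/23690 = -26139.13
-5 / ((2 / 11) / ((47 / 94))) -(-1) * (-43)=-227/4 = -56.75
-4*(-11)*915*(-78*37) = -116190360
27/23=1.17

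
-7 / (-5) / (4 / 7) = 49/20 = 2.45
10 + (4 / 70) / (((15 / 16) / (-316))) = -4862/525 = -9.26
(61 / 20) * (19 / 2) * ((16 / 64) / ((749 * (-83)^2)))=1159/825577760 = 0.00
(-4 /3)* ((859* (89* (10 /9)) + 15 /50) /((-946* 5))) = 23.95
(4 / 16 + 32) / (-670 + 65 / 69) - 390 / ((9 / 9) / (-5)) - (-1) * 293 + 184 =448160919/184660 = 2426.95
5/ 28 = 0.18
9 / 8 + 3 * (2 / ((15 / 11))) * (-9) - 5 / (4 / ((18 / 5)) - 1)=-3339/40 = -83.48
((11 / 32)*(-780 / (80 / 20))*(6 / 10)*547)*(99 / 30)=-23231637/320 = -72598.87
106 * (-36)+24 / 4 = -3810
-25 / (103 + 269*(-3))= 25/704 = 0.04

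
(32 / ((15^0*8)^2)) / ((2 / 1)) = 1/4 = 0.25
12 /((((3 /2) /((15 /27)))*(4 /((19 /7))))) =190/63 = 3.02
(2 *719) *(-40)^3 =-92032000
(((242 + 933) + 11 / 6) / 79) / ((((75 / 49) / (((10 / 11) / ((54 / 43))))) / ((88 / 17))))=36.47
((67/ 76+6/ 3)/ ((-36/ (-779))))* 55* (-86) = -7078445/24 = -294935.21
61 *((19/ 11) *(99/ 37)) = 10431/37 = 281.92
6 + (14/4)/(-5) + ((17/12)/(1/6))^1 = 69/5 = 13.80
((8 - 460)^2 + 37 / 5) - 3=1021542/5 = 204308.40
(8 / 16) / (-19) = -1/38 = -0.03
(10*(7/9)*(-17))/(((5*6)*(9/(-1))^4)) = -119/177147 = 0.00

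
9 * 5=45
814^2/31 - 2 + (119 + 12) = 666595/31 = 21503.06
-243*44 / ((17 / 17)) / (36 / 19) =-5643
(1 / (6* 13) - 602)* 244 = -5728510/39 = -146884.87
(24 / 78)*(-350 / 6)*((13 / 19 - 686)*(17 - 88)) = -647143700/741 = -873338.33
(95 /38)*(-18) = -45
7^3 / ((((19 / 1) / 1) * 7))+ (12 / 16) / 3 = 215/76 = 2.83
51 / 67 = 0.76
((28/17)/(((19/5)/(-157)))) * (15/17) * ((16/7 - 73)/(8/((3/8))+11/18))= 83932200/433789 = 193.49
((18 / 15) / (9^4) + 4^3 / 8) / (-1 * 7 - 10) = -5146/10935 = -0.47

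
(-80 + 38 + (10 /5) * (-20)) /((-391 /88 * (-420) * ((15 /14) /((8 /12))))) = -7216/263925 = -0.03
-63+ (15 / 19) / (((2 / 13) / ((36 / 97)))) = -61.10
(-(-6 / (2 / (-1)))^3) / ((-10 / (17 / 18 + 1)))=21/4 = 5.25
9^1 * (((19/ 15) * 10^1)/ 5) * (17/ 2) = 969/5 = 193.80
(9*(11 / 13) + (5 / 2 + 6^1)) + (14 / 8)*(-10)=-18/13 = -1.38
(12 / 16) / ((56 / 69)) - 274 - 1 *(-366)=20815/224 = 92.92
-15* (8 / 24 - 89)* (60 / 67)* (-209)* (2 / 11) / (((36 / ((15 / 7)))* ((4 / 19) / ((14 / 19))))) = -631750/67 = -9429.10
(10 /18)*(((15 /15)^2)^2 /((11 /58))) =290/99 = 2.93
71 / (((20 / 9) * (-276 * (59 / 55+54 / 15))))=-2343/94576 = -0.02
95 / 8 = 11.88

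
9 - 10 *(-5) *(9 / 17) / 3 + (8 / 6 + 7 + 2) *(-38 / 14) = -3650/357 = -10.22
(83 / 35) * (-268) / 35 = -22244/1225 = -18.16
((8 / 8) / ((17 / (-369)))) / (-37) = 369/629 = 0.59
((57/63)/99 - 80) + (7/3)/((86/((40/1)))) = -7053923/89397 = -78.91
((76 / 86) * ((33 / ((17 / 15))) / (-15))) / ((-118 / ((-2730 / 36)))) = -1.10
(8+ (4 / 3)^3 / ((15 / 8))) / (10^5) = 469/5062500 = 0.00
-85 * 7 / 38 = -595/38 = -15.66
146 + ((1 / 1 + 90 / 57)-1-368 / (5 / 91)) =-622252/95 = -6550.02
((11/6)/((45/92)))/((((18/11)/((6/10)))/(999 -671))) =912824/2025 = 450.78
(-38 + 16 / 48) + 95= 172/3 = 57.33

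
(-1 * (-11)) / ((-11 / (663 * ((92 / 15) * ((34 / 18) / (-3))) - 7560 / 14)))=418544/135 = 3100.33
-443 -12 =-455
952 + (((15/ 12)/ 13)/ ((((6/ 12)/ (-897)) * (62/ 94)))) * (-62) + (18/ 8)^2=274753/16 = 17172.06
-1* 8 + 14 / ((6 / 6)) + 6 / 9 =20/3 = 6.67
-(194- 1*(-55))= -249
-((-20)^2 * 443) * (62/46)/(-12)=1373300/69 = 19902.90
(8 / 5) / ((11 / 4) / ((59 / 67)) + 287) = 1888/342345 = 0.01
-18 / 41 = -0.44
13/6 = 2.17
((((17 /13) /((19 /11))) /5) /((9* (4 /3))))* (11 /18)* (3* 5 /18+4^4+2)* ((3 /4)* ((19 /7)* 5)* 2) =40.63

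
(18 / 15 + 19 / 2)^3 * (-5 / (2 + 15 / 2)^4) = -2450086/3258025 = -0.75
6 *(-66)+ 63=-333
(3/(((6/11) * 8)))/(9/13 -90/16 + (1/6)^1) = -429/2974 = -0.14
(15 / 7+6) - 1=50/7 = 7.14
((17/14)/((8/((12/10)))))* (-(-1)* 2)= 51/140 = 0.36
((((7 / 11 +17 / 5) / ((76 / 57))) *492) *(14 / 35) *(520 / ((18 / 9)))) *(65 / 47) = 110753136/517 = 214222.70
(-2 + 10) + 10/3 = 34/3 = 11.33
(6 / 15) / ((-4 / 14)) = -7/5 = -1.40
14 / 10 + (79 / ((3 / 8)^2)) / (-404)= 43/4545 = 0.01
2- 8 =-6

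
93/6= 31/2 = 15.50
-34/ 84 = -17/42 = -0.40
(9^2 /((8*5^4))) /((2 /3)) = 243/10000 = 0.02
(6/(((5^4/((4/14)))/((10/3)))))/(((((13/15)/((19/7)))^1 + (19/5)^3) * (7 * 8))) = 57/19268662 = 0.00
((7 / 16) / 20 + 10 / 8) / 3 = 407/960 = 0.42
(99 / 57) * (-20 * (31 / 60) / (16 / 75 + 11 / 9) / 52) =-76725/319124 = -0.24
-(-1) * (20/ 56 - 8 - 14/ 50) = -2773/350 = -7.92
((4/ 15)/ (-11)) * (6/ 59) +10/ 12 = 16177/19470 = 0.83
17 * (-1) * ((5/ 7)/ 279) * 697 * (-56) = 1698.78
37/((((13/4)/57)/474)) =3998664/13 = 307589.54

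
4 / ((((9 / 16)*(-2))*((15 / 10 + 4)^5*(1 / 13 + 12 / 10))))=-66560/120305097 = 0.00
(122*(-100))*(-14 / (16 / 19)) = 202825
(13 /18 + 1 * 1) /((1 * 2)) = 31/36 = 0.86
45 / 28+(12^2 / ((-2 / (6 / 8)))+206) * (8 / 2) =17069/28 = 609.61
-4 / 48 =-0.08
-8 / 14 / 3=-4/21 = -0.19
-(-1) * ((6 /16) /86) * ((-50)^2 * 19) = 35625/172 = 207.12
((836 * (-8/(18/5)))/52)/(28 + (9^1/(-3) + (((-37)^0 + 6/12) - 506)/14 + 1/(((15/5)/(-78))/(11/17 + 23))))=1989680/34855353 = 0.06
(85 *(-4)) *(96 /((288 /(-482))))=163880/3 = 54626.67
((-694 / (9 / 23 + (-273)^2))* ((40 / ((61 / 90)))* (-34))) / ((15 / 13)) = 8819005/544608 = 16.19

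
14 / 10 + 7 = 42/5 = 8.40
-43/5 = -8.60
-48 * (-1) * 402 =19296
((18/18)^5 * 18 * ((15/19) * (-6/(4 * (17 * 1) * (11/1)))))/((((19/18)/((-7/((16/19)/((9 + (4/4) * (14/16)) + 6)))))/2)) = 3240405/113696 = 28.50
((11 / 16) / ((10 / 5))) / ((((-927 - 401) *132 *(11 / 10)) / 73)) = -365/2804736 = 0.00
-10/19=-0.53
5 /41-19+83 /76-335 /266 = -415417/21812 = -19.05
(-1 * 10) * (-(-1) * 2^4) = -160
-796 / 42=-398/21 = -18.95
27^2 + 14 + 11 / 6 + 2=4481/6 = 746.83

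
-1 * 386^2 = -148996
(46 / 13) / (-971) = -46/12623 = 0.00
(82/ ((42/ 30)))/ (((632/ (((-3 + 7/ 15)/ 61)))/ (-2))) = 779/101199 = 0.01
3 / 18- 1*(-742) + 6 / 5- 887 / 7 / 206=8032858/10815 = 742.75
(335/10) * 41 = 2747/2 = 1373.50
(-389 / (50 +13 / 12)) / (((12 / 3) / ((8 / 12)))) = -1.27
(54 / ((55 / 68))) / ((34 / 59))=115.85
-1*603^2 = -363609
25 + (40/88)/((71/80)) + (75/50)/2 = 26.26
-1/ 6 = -0.17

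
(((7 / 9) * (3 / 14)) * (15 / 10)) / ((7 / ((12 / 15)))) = 1/35 = 0.03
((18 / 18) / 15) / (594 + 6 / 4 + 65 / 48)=16/143245 = 0.00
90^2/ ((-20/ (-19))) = 7695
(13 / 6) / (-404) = -13/2424 = -0.01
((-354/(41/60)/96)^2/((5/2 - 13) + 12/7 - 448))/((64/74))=-40571055/550399744 = -0.07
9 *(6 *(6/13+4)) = 3132/13 = 240.92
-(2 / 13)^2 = -4/169 = -0.02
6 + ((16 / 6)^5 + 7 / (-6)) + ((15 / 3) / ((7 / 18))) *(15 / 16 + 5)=2939605/13608 = 216.02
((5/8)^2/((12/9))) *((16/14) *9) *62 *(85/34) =104625/224 = 467.08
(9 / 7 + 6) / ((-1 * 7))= -51/49 = -1.04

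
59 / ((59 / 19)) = 19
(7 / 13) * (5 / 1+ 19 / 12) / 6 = 0.59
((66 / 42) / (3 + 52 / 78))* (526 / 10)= 789/35 = 22.54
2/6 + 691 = 2074/3 = 691.33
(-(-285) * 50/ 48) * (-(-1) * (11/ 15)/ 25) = 209/24 = 8.71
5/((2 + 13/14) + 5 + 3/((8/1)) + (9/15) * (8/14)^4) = 480200/803619 = 0.60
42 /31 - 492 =-15210/31 = -490.65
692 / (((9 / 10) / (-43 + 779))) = 5093120/9 = 565902.22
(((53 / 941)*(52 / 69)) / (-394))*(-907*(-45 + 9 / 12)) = -36870457/8527342 = -4.32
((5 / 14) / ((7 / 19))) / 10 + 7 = 7.10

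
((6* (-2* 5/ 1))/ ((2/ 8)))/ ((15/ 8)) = -128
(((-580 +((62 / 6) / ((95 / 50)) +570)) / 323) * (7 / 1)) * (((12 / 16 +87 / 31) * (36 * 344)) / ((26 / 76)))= -127431360/10013 = -12726.59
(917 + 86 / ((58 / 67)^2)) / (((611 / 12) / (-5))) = -52062630/513851 = -101.32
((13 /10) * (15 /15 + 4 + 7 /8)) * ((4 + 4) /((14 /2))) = 8.73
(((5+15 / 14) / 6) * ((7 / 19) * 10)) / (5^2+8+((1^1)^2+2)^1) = 425/4104 = 0.10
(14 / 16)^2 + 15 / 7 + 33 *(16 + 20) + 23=543831/448 = 1213.91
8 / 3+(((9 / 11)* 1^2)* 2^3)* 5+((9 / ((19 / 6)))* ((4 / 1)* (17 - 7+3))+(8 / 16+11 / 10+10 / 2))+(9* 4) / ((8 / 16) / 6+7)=10385371/53295 = 194.87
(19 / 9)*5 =95/9 = 10.56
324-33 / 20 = 6447/20 = 322.35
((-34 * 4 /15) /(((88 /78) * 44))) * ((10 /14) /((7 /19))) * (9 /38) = -1989/23716 = -0.08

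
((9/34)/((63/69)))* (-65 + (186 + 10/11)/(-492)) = -290651/15334 = -18.95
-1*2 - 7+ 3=-6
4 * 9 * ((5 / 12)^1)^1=15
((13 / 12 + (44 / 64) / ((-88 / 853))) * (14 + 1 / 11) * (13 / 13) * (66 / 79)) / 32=-332165/161792 = -2.05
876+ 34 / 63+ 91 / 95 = 5251823/5985 = 877.50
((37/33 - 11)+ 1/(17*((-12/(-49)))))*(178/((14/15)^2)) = -144373575/73304 = -1969.52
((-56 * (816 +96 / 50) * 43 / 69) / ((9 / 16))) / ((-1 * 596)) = 85.14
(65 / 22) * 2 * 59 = 3835/11 = 348.64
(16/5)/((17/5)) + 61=1053/17 = 61.94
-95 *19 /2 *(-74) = 66785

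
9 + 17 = 26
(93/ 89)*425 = 39525/89 = 444.10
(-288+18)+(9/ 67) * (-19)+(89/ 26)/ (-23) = -272.70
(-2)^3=-8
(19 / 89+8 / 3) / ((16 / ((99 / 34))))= 25377/48416 = 0.52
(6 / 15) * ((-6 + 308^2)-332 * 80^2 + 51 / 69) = -93377298/115 = -811976.50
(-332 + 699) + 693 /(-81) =3226/9 = 358.44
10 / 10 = 1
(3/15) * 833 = 833/5 = 166.60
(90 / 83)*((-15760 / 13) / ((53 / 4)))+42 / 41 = -230215746/2344667 = -98.19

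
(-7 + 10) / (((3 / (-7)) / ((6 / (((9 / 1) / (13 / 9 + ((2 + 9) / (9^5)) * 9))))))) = -132832/19683 = -6.75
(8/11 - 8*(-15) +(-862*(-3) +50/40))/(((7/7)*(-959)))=-119151/42196 = -2.82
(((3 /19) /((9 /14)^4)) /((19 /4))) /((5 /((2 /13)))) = 307328/51317955 = 0.01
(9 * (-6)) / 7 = -54/7 = -7.71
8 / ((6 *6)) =2/9 = 0.22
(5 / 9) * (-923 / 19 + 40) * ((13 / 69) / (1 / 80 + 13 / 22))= -1.49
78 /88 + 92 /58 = 3155/1276 = 2.47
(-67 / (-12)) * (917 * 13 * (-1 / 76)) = -798707/912 = -875.78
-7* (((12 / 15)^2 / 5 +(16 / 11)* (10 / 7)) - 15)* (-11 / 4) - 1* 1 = -123643/500 = -247.29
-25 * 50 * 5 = -6250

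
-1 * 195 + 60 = -135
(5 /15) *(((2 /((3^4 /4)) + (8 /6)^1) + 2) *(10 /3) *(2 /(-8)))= -695/729 = -0.95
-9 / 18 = -1/2 = -0.50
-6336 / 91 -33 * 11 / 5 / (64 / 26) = -1443189/14560 = -99.12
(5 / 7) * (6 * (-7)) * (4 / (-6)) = 20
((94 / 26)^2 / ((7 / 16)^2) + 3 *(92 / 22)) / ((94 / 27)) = 99404847/4281277 = 23.22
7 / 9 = 0.78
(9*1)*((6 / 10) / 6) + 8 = 8.90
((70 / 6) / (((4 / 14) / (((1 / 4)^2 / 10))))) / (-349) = -49/67008 = 0.00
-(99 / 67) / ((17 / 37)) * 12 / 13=-43956/14807 = -2.97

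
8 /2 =4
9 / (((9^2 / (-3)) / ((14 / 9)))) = -14/27 = -0.52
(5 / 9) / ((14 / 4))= 0.16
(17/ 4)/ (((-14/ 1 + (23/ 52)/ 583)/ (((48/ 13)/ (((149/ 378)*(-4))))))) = 14985432/21078583 = 0.71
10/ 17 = 0.59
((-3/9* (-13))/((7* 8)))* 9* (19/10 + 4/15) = 169/112 = 1.51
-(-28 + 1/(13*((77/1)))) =28027/1001 = 28.00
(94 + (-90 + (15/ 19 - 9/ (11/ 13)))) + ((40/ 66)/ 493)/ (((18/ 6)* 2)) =-5421824/927333 = -5.85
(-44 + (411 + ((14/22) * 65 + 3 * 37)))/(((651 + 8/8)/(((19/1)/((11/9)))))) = 976923/78892 = 12.38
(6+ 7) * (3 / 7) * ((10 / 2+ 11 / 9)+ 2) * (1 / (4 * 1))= 481/42 = 11.45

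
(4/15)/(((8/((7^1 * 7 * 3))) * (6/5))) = 49/12 = 4.08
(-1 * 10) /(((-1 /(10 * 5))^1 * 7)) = 500/7 = 71.43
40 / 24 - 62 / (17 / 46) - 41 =-10562/51 = -207.10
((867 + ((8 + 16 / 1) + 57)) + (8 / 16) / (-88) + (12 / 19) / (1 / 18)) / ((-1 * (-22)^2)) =-3208109/1618496 = -1.98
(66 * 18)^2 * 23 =32460912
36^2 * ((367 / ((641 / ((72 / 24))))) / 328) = 178362/26281 = 6.79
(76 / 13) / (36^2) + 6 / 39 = 667/4212 = 0.16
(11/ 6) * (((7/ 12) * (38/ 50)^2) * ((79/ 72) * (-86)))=-94426409/1620000 = -58.29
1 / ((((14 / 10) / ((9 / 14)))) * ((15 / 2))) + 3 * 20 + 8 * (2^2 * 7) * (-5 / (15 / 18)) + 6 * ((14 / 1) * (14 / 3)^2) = 80173/147 = 545.39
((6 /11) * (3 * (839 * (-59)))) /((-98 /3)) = 1336527/539 = 2479.64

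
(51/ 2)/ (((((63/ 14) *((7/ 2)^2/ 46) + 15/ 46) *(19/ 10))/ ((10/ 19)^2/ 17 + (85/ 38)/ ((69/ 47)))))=52167400/3847899 = 13.56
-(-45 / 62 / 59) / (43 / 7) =315/157294 = 0.00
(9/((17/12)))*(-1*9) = -57.18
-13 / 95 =-0.14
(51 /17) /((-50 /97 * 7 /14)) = -291/25 = -11.64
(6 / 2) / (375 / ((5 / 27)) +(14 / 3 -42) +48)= 9/6107 = 0.00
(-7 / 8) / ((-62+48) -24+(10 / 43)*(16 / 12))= 903/38896 = 0.02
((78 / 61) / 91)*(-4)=-24/427 = -0.06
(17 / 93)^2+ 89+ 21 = 951679/8649 = 110.03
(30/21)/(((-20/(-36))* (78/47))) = 141/91 = 1.55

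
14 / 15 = 0.93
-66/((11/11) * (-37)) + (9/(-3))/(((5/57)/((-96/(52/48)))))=7292994/2405 = 3032.43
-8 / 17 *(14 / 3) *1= -112/51 = -2.20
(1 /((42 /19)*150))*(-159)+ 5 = 9493/2100 = 4.52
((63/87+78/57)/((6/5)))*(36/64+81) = 86475/608 = 142.23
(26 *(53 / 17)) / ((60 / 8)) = 10.81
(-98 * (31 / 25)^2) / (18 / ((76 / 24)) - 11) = 1789382/63125 = 28.35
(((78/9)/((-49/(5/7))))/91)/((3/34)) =-340/21609 = -0.02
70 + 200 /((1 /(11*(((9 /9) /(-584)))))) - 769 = -51302/73 = -702.77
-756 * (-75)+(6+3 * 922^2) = 2606958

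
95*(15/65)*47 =13395/13 = 1030.38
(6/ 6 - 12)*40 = -440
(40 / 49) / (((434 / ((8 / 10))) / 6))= 96/10633 = 0.01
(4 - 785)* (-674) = 526394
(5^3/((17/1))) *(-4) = -500/17 = -29.41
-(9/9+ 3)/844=-1/211 = 0.00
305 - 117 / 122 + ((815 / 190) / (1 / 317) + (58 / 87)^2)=17359777/10431 = 1664.25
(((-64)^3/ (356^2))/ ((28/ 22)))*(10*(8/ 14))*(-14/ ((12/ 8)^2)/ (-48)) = -1802240/1497069 = -1.20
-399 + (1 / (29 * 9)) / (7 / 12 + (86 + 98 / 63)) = -36714779/92017 = -399.00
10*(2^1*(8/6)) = 80/3 = 26.67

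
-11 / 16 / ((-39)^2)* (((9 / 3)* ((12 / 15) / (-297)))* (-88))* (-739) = 16258/68445 = 0.24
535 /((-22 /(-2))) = 535/11 = 48.64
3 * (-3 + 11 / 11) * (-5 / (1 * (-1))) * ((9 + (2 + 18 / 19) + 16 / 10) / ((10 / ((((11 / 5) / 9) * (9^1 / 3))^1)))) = -14157/475 = -29.80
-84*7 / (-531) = 196/177 = 1.11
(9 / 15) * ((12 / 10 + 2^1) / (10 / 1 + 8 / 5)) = 24/145 = 0.17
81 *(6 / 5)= 486/5 = 97.20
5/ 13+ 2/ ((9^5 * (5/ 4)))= 1476329/3838185 = 0.38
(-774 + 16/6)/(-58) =1157/87 = 13.30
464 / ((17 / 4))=1856/17 = 109.18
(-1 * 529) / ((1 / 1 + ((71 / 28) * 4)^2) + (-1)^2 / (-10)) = -259210/50851 = -5.10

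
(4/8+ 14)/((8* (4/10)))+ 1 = 177/32 = 5.53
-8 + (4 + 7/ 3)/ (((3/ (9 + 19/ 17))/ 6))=6128/51 = 120.16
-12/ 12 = -1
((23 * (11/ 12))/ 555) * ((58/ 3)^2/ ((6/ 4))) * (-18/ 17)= -851092/84915 = -10.02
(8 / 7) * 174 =1392/7 = 198.86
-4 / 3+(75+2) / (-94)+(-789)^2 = 175550315/282 = 622518.85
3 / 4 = 0.75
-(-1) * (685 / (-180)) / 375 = -137/13500 = -0.01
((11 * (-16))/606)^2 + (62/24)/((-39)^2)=16021063/186188652 = 0.09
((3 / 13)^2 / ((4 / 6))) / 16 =27/5408 = 0.00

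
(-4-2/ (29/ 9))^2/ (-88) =-4489/18502 = -0.24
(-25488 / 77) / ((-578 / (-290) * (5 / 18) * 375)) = -4434912/2781625 = -1.59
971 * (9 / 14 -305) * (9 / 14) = -37236879/196 = -189984.08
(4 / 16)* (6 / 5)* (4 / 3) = 2/5 = 0.40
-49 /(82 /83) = -4067/82 = -49.60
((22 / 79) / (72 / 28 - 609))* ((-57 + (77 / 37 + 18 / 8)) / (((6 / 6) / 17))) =2040731/4963254 = 0.41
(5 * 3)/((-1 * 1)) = -15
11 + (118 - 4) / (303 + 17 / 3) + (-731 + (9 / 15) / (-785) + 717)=-4782039/1817275 = -2.63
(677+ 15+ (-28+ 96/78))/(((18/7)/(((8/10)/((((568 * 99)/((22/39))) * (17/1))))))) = 30268/247839345 = 0.00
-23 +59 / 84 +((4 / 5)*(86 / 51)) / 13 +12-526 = -49769513/92820 = -536.19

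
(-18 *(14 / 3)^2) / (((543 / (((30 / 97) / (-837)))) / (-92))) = -360640/14695209 = -0.02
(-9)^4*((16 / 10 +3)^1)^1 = 150903/5 = 30180.60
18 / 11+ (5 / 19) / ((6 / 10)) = 1301/627 = 2.07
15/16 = 0.94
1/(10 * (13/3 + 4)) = 3/250 = 0.01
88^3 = 681472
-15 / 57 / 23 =-5/437 = -0.01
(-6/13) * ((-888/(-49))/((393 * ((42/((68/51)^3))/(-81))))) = 56832/584129 = 0.10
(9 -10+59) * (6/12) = 29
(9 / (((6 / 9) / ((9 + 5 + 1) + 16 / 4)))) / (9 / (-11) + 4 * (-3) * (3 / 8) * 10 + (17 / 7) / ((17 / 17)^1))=-39501/6682 = -5.91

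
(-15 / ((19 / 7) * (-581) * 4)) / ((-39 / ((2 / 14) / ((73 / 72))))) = -90/10476011 = 0.00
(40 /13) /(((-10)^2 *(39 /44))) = 88/2535 = 0.03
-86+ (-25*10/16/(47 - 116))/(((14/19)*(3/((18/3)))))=-329929/3864 = -85.39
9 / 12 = 3/4 = 0.75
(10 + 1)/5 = 11/5 = 2.20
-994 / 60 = -16.57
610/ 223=2.74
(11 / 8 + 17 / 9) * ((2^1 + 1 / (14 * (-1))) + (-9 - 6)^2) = 740.67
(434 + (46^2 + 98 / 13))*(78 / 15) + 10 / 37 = 2460402/185 = 13299.47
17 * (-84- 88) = -2924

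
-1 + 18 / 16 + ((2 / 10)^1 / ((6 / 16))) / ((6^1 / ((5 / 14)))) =79/504 = 0.16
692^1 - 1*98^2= -8912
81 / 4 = 20.25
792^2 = 627264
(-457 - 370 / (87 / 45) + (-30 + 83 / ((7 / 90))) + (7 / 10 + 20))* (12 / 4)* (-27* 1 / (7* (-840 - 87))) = 7480899/1463630 = 5.11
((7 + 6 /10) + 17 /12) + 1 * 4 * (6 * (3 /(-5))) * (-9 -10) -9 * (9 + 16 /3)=9217/60 = 153.62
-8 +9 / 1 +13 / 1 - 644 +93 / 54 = -628.28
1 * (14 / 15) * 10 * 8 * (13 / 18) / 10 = 728/135 = 5.39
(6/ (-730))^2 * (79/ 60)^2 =6241/53290000 = 0.00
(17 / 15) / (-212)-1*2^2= -12737/3180 = -4.01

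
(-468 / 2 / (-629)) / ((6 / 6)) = 234/629 = 0.37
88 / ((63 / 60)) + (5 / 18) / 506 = 5343395/63756 = 83.81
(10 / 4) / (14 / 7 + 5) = 5/14 = 0.36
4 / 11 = 0.36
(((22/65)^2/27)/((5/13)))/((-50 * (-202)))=121/110784375 = 0.00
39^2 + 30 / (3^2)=4573/3 = 1524.33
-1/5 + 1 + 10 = 54/5 = 10.80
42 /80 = 21/40 = 0.52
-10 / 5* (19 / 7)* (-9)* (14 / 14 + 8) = 3078/7 = 439.71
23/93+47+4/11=48706/1023 = 47.61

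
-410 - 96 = -506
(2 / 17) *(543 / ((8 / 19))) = 10317/68 = 151.72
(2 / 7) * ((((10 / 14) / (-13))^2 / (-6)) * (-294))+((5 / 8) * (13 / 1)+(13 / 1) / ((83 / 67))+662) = 534667573/785512 = 680.66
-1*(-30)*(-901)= -27030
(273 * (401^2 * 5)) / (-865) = -43898673/173 = -253749.55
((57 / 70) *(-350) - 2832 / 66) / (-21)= 3607/231 = 15.61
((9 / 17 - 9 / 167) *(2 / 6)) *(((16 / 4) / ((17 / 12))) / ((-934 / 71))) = -766800/22538821 = -0.03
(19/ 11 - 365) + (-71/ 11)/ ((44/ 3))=-176037/484 = -363.71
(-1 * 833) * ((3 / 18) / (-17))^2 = -49/612 = -0.08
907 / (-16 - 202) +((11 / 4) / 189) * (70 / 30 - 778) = -3818611/247212 = -15.45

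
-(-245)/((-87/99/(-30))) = 242550/29 = 8363.79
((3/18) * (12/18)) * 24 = 8/3 = 2.67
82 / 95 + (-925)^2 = 81284457/95 = 855625.86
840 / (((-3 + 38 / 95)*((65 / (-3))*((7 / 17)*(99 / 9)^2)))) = 6120/20449 = 0.30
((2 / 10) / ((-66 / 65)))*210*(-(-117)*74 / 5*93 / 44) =-36636327/242 = -151389.78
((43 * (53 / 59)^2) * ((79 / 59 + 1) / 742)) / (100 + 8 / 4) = 52417/48880202 = 0.00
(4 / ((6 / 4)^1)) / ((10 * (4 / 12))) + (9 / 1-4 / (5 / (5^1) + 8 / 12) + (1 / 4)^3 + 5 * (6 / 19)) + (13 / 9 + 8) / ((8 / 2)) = 621383/54720 = 11.36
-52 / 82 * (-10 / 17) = 260/697 = 0.37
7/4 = 1.75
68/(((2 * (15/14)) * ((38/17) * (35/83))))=47974/1425 = 33.67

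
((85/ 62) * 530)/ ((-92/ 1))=-22525/2852 = -7.90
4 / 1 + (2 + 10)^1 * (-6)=-68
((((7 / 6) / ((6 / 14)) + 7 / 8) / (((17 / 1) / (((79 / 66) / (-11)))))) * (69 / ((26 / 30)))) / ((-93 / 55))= 11765075/10851984 = 1.08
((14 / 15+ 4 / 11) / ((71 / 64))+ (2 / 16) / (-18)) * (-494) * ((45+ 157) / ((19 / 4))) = -24414.55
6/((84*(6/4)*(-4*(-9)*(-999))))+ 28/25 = 21146807/18881100 = 1.12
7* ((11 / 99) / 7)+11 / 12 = 37/36 = 1.03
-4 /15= -0.27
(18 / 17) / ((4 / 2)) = 9/17 = 0.53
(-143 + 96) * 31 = -1457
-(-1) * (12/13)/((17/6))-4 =-812/221 = -3.67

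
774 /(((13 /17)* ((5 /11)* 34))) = 4257/65 = 65.49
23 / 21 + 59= 1262/21 = 60.10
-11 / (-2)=11/2 = 5.50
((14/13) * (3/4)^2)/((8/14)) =441/416 = 1.06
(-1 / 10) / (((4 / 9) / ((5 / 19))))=-0.06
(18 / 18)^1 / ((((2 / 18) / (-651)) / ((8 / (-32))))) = 5859/4 = 1464.75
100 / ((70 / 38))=54.29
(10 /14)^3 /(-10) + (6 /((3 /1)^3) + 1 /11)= 18791/67914 = 0.28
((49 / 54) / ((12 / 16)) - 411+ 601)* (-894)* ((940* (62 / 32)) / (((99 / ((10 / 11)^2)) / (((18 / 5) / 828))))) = -694697600/61479 = -11299.75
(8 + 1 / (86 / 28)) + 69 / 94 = 36619/4042 = 9.06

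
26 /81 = 0.32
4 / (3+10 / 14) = 14/13 = 1.08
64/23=2.78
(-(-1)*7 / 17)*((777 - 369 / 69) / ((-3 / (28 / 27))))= -22736/207 = -109.84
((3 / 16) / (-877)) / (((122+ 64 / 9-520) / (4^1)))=27/12341144 = 0.00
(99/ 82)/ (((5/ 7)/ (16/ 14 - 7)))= -9.90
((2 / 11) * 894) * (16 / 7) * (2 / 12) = 61.92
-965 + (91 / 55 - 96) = -1059.35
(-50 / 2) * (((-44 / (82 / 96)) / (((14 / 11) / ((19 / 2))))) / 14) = 1379400/2009 = 686.61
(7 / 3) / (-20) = -7/60 = -0.12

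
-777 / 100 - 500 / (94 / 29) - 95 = -1208019/4700 = -257.03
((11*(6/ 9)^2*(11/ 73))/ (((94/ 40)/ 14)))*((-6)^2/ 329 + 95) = 605793760/1451313 = 417.41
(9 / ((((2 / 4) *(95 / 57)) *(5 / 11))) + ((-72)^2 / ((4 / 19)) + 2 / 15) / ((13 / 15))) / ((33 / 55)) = 47393.70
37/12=3.08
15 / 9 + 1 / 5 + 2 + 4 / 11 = 698/165 = 4.23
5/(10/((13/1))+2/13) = 65/12 = 5.42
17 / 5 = 3.40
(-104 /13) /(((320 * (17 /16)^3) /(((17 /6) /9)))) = -256/39015 = -0.01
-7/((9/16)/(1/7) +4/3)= -336/253 = -1.33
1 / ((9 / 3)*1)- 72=-215/3 = -71.67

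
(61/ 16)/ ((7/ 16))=61/7 = 8.71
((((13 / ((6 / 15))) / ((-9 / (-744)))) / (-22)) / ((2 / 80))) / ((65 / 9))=-7440/11 = -676.36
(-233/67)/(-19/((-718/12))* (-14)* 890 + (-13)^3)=83647/148013921 = 0.00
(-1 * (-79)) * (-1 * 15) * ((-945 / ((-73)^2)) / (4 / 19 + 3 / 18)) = 127660050/229147 = 557.11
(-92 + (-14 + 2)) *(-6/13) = 48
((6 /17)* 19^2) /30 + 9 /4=2209/340 = 6.50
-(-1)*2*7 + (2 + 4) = 20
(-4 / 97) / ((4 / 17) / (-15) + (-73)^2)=-1020/131812427 = 0.00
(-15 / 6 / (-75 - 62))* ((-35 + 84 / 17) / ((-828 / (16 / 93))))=5110/44835579 = 0.00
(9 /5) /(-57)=-3/95 = -0.03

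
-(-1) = 1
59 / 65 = 0.91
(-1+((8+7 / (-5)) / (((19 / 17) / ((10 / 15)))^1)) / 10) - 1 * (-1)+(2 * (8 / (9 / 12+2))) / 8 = 5857/5225 = 1.12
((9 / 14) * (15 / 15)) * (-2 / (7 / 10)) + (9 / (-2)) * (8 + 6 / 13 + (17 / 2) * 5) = -589005/2548 = -231.16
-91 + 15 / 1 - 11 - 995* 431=-428932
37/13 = 2.85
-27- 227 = -254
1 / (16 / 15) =15/16 = 0.94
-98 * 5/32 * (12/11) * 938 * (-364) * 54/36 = 94107195/11 = 8555199.55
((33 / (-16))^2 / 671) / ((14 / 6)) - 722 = -78922967/109312 = -722.00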